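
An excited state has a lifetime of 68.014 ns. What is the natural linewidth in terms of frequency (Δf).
1.170 MHz

Using the energy-time uncertainty principle and E = hf:
ΔEΔt ≥ ℏ/2
hΔf·Δt ≥ ℏ/2

The minimum frequency uncertainty is:
Δf = ℏ/(2hτ) = 1/(4πτ)
Δf = 1/(4π × 6.801e-08 s)
Δf = 1.170e+06 Hz = 1.170 MHz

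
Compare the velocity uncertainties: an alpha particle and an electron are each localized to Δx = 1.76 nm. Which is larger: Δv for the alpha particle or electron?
The electron has the larger minimum velocity uncertainty, by a ratio of 7294.3.

For both particles, Δp_min = ℏ/(2Δx) = 2.996e-26 kg·m/s (same for both).

The velocity uncertainty is Δv = Δp/m:
- alpha particle: Δv = 2.996e-26 / 6.645e-27 = 4.509e+00 m/s = 4.509 m/s
- electron: Δv = 2.996e-26 / 9.109e-31 = 3.289e+04 m/s = 32.889 km/s

Ratio: 3.289e+04 / 4.509e+00 = 7294.3

The lighter particle has larger velocity uncertainty because Δv ∝ 1/m.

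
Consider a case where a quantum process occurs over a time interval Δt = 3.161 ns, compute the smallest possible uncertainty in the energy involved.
104.115 neV

Using the energy-time uncertainty principle:
ΔEΔt ≥ ℏ/2

The minimum uncertainty in energy is:
ΔE_min = ℏ/(2Δt)
ΔE_min = (1.055e-34 J·s) / (2 × 3.161e-09 s)
ΔE_min = 1.668e-26 J = 104.115 neV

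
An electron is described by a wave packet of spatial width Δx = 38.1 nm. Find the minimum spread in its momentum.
1.384 × 10^-27 kg·m/s

For a wave packet, the spatial width Δx and momentum spread Δp are related by the uncertainty principle:
ΔxΔp ≥ ℏ/2

The minimum momentum spread is:
Δp_min = ℏ/(2Δx)
Δp_min = (1.055e-34 J·s) / (2 × 3.810e-08 m)
Δp_min = 1.384e-27 kg·m/s

A wave packet cannot have both a well-defined position and well-defined momentum.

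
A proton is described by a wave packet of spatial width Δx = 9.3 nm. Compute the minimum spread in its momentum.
5.670 × 10^-27 kg·m/s

For a wave packet, the spatial width Δx and momentum spread Δp are related by the uncertainty principle:
ΔxΔp ≥ ℏ/2

The minimum momentum spread is:
Δp_min = ℏ/(2Δx)
Δp_min = (1.055e-34 J·s) / (2 × 9.300e-09 m)
Δp_min = 5.670e-27 kg·m/s

A wave packet cannot have both a well-defined position and well-defined momentum.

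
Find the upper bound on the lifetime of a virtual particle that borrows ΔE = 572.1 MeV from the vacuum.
5.753 × 10^-25 s

Using the energy-time uncertainty principle:
ΔEΔt ≥ ℏ/2

For a virtual particle borrowing energy ΔE, the maximum lifetime is:
Δt_max = ℏ/(2ΔE)

Converting energy:
ΔE = 572.1 MeV = 9.166e-11 J

Δt_max = (1.055e-34 J·s) / (2 × 9.166e-11 J)
Δt_max = 5.753e-25 s = 5.753 × 10^-25 s

Virtual particles with higher borrowed energy exist for shorter times.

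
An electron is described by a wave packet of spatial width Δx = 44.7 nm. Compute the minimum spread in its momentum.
1.180 × 10^-27 kg·m/s

For a wave packet, the spatial width Δx and momentum spread Δp are related by the uncertainty principle:
ΔxΔp ≥ ℏ/2

The minimum momentum spread is:
Δp_min = ℏ/(2Δx)
Δp_min = (1.055e-34 J·s) / (2 × 4.470e-08 m)
Δp_min = 1.180e-27 kg·m/s

A wave packet cannot have both a well-defined position and well-defined momentum.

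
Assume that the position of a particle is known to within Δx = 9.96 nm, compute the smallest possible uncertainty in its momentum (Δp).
5.294 × 10^-27 kg·m/s

Using the Heisenberg uncertainty principle:
ΔxΔp ≥ ℏ/2

The minimum uncertainty in momentum is:
Δp_min = ℏ/(2Δx)
Δp_min = (1.055e-34 J·s) / (2 × 9.960e-09 m)
Δp_min = 5.294e-27 kg·m/s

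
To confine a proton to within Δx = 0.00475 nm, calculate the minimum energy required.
229.915 meV

Localizing a particle requires giving it sufficient momentum uncertainty:

1. From uncertainty principle: Δp ≥ ℏ/(2Δx)
   Δp_min = (1.055e-34 J·s) / (2 × 4.750e-12 m)
   Δp_min = 1.110e-23 kg·m/s

2. This momentum uncertainty corresponds to kinetic energy:
   KE ≈ (Δp)²/(2m) = (1.110e-23)²/(2 × 1.673e-27 kg)
   KE = 3.684e-20 J = 229.915 meV

Tighter localization requires more energy.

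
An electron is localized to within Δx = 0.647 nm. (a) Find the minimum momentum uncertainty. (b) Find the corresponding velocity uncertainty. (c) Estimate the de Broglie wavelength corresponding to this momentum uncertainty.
(a) Δp_min = 8.150 × 10^-26 kg·m/s
(b) Δv_min = 89.465 km/s
(c) λ_dB = 8.130 nm

Step-by-step:

(a) From the uncertainty principle:
Δp_min = ℏ/(2Δx) = (1.055e-34 J·s)/(2 × 6.470e-10 m) = 8.150e-26 kg·m/s

(b) The velocity uncertainty:
Δv = Δp/m = (8.150e-26 kg·m/s)/(9.109e-31 kg) = 8.946e+04 m/s = 89.465 km/s

(c) The de Broglie wavelength for this momentum:
λ = h/p = (6.626e-34 J·s)/(8.150e-26 kg·m/s) = 8.130e-09 m = 8.130 nm

Note: The de Broglie wavelength is comparable to the localization size, as expected from wave-particle duality.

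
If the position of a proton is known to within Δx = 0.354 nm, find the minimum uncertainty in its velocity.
89.052 m/s

Using the Heisenberg uncertainty principle and Δp = mΔv:
ΔxΔp ≥ ℏ/2
Δx(mΔv) ≥ ℏ/2

The minimum uncertainty in velocity is:
Δv_min = ℏ/(2mΔx)
Δv_min = (1.055e-34 J·s) / (2 × 1.673e-27 kg × 3.540e-10 m)
Δv_min = 8.905e+01 m/s = 89.052 m/s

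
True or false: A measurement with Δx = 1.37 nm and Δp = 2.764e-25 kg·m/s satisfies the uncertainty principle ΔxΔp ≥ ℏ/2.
Yes, it satisfies the uncertainty principle.

Calculate the product ΔxΔp:
ΔxΔp = (1.370e-09 m) × (2.764e-25 kg·m/s)
ΔxΔp = 3.787e-34 J·s

Compare to the minimum allowed value ℏ/2:
ℏ/2 = 5.273e-35 J·s

Since ΔxΔp = 3.787e-34 J·s ≥ 5.273e-35 J·s = ℏ/2,
the measurement satisfies the uncertainty principle.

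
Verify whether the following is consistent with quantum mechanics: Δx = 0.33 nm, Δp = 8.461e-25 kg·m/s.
Yes, it satisfies the uncertainty principle.

Calculate the product ΔxΔp:
ΔxΔp = (3.300e-10 m) × (8.461e-25 kg·m/s)
ΔxΔp = 2.792e-34 J·s

Compare to the minimum allowed value ℏ/2:
ℏ/2 = 5.273e-35 J·s

Since ΔxΔp = 2.792e-34 J·s ≥ 5.273e-35 J·s = ℏ/2,
the measurement satisfies the uncertainty principle.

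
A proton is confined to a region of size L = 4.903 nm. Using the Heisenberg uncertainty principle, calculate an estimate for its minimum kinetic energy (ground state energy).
215.790 neV

Using the uncertainty principle to estimate ground state energy:

1. The position uncertainty is approximately the confinement size:
   Δx ≈ L = 4.903e-09 m

2. From ΔxΔp ≥ ℏ/2, the minimum momentum uncertainty is:
   Δp ≈ ℏ/(2L) = 1.075e-26 kg·m/s

3. The kinetic energy is approximately:
   KE ≈ (Δp)²/(2m) = (1.075e-26)²/(2 × 1.673e-27 kg)
   KE ≈ 3.457e-26 J = 215.790 neV

This is an order-of-magnitude estimate of the ground state energy.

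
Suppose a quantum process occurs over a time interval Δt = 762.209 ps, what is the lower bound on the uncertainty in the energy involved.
431.779 neV

Using the energy-time uncertainty principle:
ΔEΔt ≥ ℏ/2

The minimum uncertainty in energy is:
ΔE_min = ℏ/(2Δt)
ΔE_min = (1.055e-34 J·s) / (2 × 7.622e-10 s)
ΔE_min = 6.918e-26 J = 431.779 neV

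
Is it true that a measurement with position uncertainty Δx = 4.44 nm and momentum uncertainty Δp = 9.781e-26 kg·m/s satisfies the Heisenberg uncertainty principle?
Yes, it satisfies the uncertainty principle.

Calculate the product ΔxΔp:
ΔxΔp = (4.440e-09 m) × (9.781e-26 kg·m/s)
ΔxΔp = 4.343e-34 J·s

Compare to the minimum allowed value ℏ/2:
ℏ/2 = 5.273e-35 J·s

Since ΔxΔp = 4.343e-34 J·s ≥ 5.273e-35 J·s = ℏ/2,
the measurement satisfies the uncertainty principle.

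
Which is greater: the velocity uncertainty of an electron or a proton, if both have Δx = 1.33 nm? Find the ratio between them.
The electron has the larger minimum velocity uncertainty, by a ratio of 1836.2.

For both particles, Δp_min = ℏ/(2Δx) = 3.965e-26 kg·m/s (same for both).

The velocity uncertainty is Δv = Δp/m:
- electron: Δv = 3.965e-26 / 9.109e-31 = 4.352e+04 m/s = 43.522 km/s
- proton: Δv = 3.965e-26 / 1.673e-27 = 2.370e+01 m/s = 23.703 m/s

Ratio: 4.352e+04 / 2.370e+01 = 1836.2

The lighter particle has larger velocity uncertainty because Δv ∝ 1/m.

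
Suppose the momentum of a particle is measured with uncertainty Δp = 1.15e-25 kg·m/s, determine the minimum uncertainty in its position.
458.509 pm

Using the Heisenberg uncertainty principle:
ΔxΔp ≥ ℏ/2

The minimum uncertainty in position is:
Δx_min = ℏ/(2Δp)
Δx_min = (1.055e-34 J·s) / (2 × 1.150e-25 kg·m/s)
Δx_min = 4.585e-10 m = 458.509 pm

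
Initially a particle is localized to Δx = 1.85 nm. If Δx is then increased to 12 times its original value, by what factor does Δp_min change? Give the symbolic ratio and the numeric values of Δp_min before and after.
Original Δp_min = 2.850 × 10^-26 kg·m/s; new Δp'_min = 2.375 × 10^-27 kg·m/s; ratio Δp'_min/Δp_min = 1/12.

From the uncertainty principle ΔxΔp ≥ ℏ/2, the minimum momentum uncertainty is Δp_min = ℏ/(2Δx).

Original (Δx = 1.85 nm = 1.850e-09 m):
Δp_min = (1.055e-34 J·s)/(2 × 1.850e-09 m) = 2.850e-26 kg·m/s

When Δx → 12Δx:
Δp'_min = ℏ/(2 × 12Δx) = (1/12) × ℏ/(2Δx) = (1/12) × Δp_min
Δp'_min = 1/12 × 2.850e-26 kg·m/s = 2.375e-27 kg·m/s

Since Δp_min ∝ 1/Δx, when Δx is increased to 12 times its original value, Δp_min decreases to 1/12 of its original value.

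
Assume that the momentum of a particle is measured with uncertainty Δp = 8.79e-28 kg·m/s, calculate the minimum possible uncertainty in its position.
59.987 nm

Using the Heisenberg uncertainty principle:
ΔxΔp ≥ ℏ/2

The minimum uncertainty in position is:
Δx_min = ℏ/(2Δp)
Δx_min = (1.055e-34 J·s) / (2 × 8.790e-28 kg·m/s)
Δx_min = 5.999e-08 m = 59.987 nm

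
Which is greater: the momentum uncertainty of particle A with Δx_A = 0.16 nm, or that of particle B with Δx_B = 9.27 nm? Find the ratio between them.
Particle A has the larger minimum momentum uncertainty, by a factor of 57.94.

For each particle, the minimum momentum uncertainty is Δp_min = ℏ/(2Δx):

Particle A: Δp_A = ℏ/(2×1.600e-10 m) = 3.296e-25 kg·m/s
Particle B: Δp_B = ℏ/(2×9.270e-09 m) = 5.688e-27 kg·m/s

Ratio: Δp_A/Δp_B = 57.94

Since Δp_min ∝ 1/Δx, the particle with smaller position uncertainty (A) has larger momentum uncertainty.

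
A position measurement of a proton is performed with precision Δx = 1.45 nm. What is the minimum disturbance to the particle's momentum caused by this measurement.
3.636 × 10^-26 kg·m/s

The uncertainty principle implies that measuring position disturbs momentum:
ΔxΔp ≥ ℏ/2

When we measure position with precision Δx, we necessarily introduce a momentum uncertainty:
Δp ≥ ℏ/(2Δx)
Δp_min = (1.055e-34 J·s) / (2 × 1.450e-09 m)
Δp_min = 3.636e-26 kg·m/s

The more precisely we measure position, the greater the momentum disturbance.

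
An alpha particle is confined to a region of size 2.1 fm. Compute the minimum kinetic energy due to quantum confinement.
296.102 keV

Using the uncertainty principle:

1. Position uncertainty: Δx ≈ 2.100e-15 m
2. Minimum momentum uncertainty: Δp = ℏ/(2Δx) = 2.511e-20 kg·m/s
3. Minimum kinetic energy:
   KE = (Δp)²/(2m) = (2.511e-20)²/(2 × 6.645e-27 kg)
   KE = 4.744e-14 J = 296.102 keV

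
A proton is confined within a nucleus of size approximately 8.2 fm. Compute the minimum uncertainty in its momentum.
6.430 × 10^-21 kg·m/s

Using the Heisenberg uncertainty principle:
ΔxΔp ≥ ℏ/2

With Δx ≈ L = 8.200e-15 m (the confinement size):
Δp_min = ℏ/(2Δx)
Δp_min = (1.055e-34 J·s) / (2 × 8.200e-15 m)
Δp_min = 6.430e-21 kg·m/s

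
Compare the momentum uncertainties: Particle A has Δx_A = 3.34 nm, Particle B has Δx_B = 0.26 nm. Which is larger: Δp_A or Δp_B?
Particle B has the larger minimum momentum uncertainty, by a factor of 12.85.

For each particle, the minimum momentum uncertainty is Δp_min = ℏ/(2Δx):

Particle A: Δp_A = ℏ/(2×3.340e-09 m) = 1.579e-26 kg·m/s
Particle B: Δp_B = ℏ/(2×2.600e-10 m) = 2.028e-25 kg·m/s

Ratio: Δp_B/Δp_A = 12.85

Since Δp_min ∝ 1/Δx, the particle with smaller position uncertainty (B) has larger momentum uncertainty.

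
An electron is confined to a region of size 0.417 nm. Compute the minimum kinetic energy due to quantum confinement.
54.776 meV

Using the uncertainty principle:

1. Position uncertainty: Δx ≈ 4.170e-10 m
2. Minimum momentum uncertainty: Δp = ℏ/(2Δx) = 1.264e-25 kg·m/s
3. Minimum kinetic energy:
   KE = (Δp)²/(2m) = (1.264e-25)²/(2 × 9.109e-31 kg)
   KE = 8.776e-21 J = 54.776 meV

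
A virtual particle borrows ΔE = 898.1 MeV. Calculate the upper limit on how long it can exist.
3.664 × 10^-25 s

Using the energy-time uncertainty principle:
ΔEΔt ≥ ℏ/2

For a virtual particle borrowing energy ΔE, the maximum lifetime is:
Δt_max = ℏ/(2ΔE)

Converting energy:
ΔE = 898.1 MeV = 1.439e-10 J

Δt_max = (1.055e-34 J·s) / (2 × 1.439e-10 J)
Δt_max = 3.664e-25 s = 3.664 × 10^-25 s

Virtual particles with higher borrowed energy exist for shorter times.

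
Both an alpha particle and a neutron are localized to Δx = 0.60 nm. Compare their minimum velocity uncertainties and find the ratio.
The neutron has the larger minimum velocity uncertainty, by a ratio of 4.0.

For both particles, Δp_min = ℏ/(2Δx) = 8.788e-26 kg·m/s (same for both).

The velocity uncertainty is Δv = Δp/m:
- alpha particle: Δv = 8.788e-26 / 6.645e-27 = 1.323e+01 m/s = 13.226 m/s
- neutron: Δv = 8.788e-26 / 1.675e-27 = 5.247e+01 m/s = 52.469 m/s

Ratio: 5.247e+01 / 1.323e+01 = 4.0

The lighter particle has larger velocity uncertainty because Δv ∝ 1/m.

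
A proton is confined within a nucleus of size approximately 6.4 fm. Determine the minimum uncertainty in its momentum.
8.239 × 10^-21 kg·m/s

Using the Heisenberg uncertainty principle:
ΔxΔp ≥ ℏ/2

With Δx ≈ L = 6.400e-15 m (the confinement size):
Δp_min = ℏ/(2Δx)
Δp_min = (1.055e-34 J·s) / (2 × 6.400e-15 m)
Δp_min = 8.239e-21 kg·m/s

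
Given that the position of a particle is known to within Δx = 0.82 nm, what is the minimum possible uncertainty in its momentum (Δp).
6.430 × 10^-26 kg·m/s

Using the Heisenberg uncertainty principle:
ΔxΔp ≥ ℏ/2

The minimum uncertainty in momentum is:
Δp_min = ℏ/(2Δx)
Δp_min = (1.055e-34 J·s) / (2 × 8.200e-10 m)
Δp_min = 6.430e-26 kg·m/s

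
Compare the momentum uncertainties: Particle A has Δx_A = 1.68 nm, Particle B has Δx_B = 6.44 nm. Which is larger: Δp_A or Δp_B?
Particle A has the larger minimum momentum uncertainty, by a factor of 3.83.

For each particle, the minimum momentum uncertainty is Δp_min = ℏ/(2Δx):

Particle A: Δp_A = ℏ/(2×1.680e-09 m) = 3.139e-26 kg·m/s
Particle B: Δp_B = ℏ/(2×6.440e-09 m) = 8.188e-27 kg·m/s

Ratio: Δp_A/Δp_B = 3.83

Since Δp_min ∝ 1/Δx, the particle with smaller position uncertainty (A) has larger momentum uncertainty.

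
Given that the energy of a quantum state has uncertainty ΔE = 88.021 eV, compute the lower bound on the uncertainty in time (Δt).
3.739 as

Using the energy-time uncertainty principle:
ΔEΔt ≥ ℏ/2

The minimum uncertainty in time is:
Δt_min = ℏ/(2ΔE)
Δt_min = (1.055e-34 J·s) / (2 × 1.410e-17 J)
Δt_min = 3.739e-18 s = 3.739 as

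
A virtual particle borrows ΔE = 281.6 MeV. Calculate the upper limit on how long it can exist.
1.169 ys

Using the energy-time uncertainty principle:
ΔEΔt ≥ ℏ/2

For a virtual particle borrowing energy ΔE, the maximum lifetime is:
Δt_max = ℏ/(2ΔE)

Converting energy:
ΔE = 281.6 MeV = 4.512e-11 J

Δt_max = (1.055e-34 J·s) / (2 × 4.512e-11 J)
Δt_max = 1.169e-24 s = 1.169 ys

Virtual particles with higher borrowed energy exist for shorter times.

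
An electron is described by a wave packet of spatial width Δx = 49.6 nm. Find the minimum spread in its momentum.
1.063 × 10^-27 kg·m/s

For a wave packet, the spatial width Δx and momentum spread Δp are related by the uncertainty principle:
ΔxΔp ≥ ℏ/2

The minimum momentum spread is:
Δp_min = ℏ/(2Δx)
Δp_min = (1.055e-34 J·s) / (2 × 4.960e-08 m)
Δp_min = 1.063e-27 kg·m/s

A wave packet cannot have both a well-defined position and well-defined momentum.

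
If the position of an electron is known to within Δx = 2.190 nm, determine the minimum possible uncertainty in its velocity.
26.431 km/s

Using the Heisenberg uncertainty principle and Δp = mΔv:
ΔxΔp ≥ ℏ/2
Δx(mΔv) ≥ ℏ/2

The minimum uncertainty in velocity is:
Δv_min = ℏ/(2mΔx)
Δv_min = (1.055e-34 J·s) / (2 × 9.109e-31 kg × 2.190e-09 m)
Δv_min = 2.643e+04 m/s = 26.431 km/s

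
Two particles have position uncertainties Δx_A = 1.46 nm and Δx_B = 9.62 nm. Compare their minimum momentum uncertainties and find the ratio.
Particle A has the larger minimum momentum uncertainty, by a factor of 6.59.

For each particle, the minimum momentum uncertainty is Δp_min = ℏ/(2Δx):

Particle A: Δp_A = ℏ/(2×1.460e-09 m) = 3.612e-26 kg·m/s
Particle B: Δp_B = ℏ/(2×9.620e-09 m) = 5.481e-27 kg·m/s

Ratio: Δp_A/Δp_B = 6.59

Since Δp_min ∝ 1/Δx, the particle with smaller position uncertainty (A) has larger momentum uncertainty.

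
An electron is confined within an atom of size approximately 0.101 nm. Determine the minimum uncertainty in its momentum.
5.221 × 10^-25 kg·m/s

Using the Heisenberg uncertainty principle:
ΔxΔp ≥ ℏ/2

With Δx ≈ L = 1.010e-10 m (the confinement size):
Δp_min = ℏ/(2Δx)
Δp_min = (1.055e-34 J·s) / (2 × 1.010e-10 m)
Δp_min = 5.221e-25 kg·m/s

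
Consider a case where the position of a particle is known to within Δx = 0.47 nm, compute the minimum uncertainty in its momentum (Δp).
1.122 × 10^-25 kg·m/s

Using the Heisenberg uncertainty principle:
ΔxΔp ≥ ℏ/2

The minimum uncertainty in momentum is:
Δp_min = ℏ/(2Δx)
Δp_min = (1.055e-34 J·s) / (2 × 4.700e-10 m)
Δp_min = 1.122e-25 kg·m/s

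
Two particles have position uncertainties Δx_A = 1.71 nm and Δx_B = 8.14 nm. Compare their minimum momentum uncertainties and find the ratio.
Particle A has the larger minimum momentum uncertainty, by a factor of 4.76.

For each particle, the minimum momentum uncertainty is Δp_min = ℏ/(2Δx):

Particle A: Δp_A = ℏ/(2×1.710e-09 m) = 3.084e-26 kg·m/s
Particle B: Δp_B = ℏ/(2×8.140e-09 m) = 6.478e-27 kg·m/s

Ratio: Δp_A/Δp_B = 4.76

Since Δp_min ∝ 1/Δx, the particle with smaller position uncertainty (A) has larger momentum uncertainty.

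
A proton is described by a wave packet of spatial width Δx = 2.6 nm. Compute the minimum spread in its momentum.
2.028 × 10^-26 kg·m/s

For a wave packet, the spatial width Δx and momentum spread Δp are related by the uncertainty principle:
ΔxΔp ≥ ℏ/2

The minimum momentum spread is:
Δp_min = ℏ/(2Δx)
Δp_min = (1.055e-34 J·s) / (2 × 2.600e-09 m)
Δp_min = 2.028e-26 kg·m/s

A wave packet cannot have both a well-defined position and well-defined momentum.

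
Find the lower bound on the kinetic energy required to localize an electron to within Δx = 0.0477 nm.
4.186 eV

Localizing a particle requires giving it sufficient momentum uncertainty:

1. From uncertainty principle: Δp ≥ ℏ/(2Δx)
   Δp_min = (1.055e-34 J·s) / (2 × 4.770e-11 m)
   Δp_min = 1.105e-24 kg·m/s

2. This momentum uncertainty corresponds to kinetic energy:
   KE ≈ (Δp)²/(2m) = (1.105e-24)²/(2 × 9.109e-31 kg)
   KE = 6.707e-19 J = 4.186 eV

Tighter localization requires more energy.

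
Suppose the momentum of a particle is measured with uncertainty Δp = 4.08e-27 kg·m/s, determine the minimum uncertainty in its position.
12.924 nm

Using the Heisenberg uncertainty principle:
ΔxΔp ≥ ℏ/2

The minimum uncertainty in position is:
Δx_min = ℏ/(2Δp)
Δx_min = (1.055e-34 J·s) / (2 × 4.080e-27 kg·m/s)
Δx_min = 1.292e-08 m = 12.924 nm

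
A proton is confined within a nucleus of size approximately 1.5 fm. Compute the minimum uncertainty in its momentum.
3.515 × 10^-20 kg·m/s

Using the Heisenberg uncertainty principle:
ΔxΔp ≥ ℏ/2

With Δx ≈ L = 1.500e-15 m (the confinement size):
Δp_min = ℏ/(2Δx)
Δp_min = (1.055e-34 J·s) / (2 × 1.500e-15 m)
Δp_min = 3.515e-20 kg·m/s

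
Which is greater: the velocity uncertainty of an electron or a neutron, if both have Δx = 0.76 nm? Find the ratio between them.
The electron has the larger minimum velocity uncertainty, by a ratio of 1838.7.

For both particles, Δp_min = ℏ/(2Δx) = 6.938e-26 kg·m/s (same for both).

The velocity uncertainty is Δv = Δp/m:
- electron: Δv = 6.938e-26 / 9.109e-31 = 7.616e+04 m/s = 76.163 km/s
- neutron: Δv = 6.938e-26 / 1.675e-27 = 4.142e+01 m/s = 41.423 m/s

Ratio: 7.616e+04 / 4.142e+01 = 1838.7

The lighter particle has larger velocity uncertainty because Δv ∝ 1/m.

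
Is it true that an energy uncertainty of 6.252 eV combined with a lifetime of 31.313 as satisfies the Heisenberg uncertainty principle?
No, it violates the uncertainty relation.

Calculate the product ΔEΔt:
ΔE = 6.252 eV = 1.002e-18 J
ΔEΔt = (1.002e-18 J) × (3.131e-17 s)
ΔEΔt = 3.137e-35 J·s

Compare to the minimum allowed value ℏ/2:
ℏ/2 = 5.273e-35 J·s

Since ΔEΔt = 3.137e-35 J·s < 5.273e-35 J·s = ℏ/2,
this violates the uncertainty relation.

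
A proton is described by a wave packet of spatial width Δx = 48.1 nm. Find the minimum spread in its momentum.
1.096 × 10^-27 kg·m/s

For a wave packet, the spatial width Δx and momentum spread Δp are related by the uncertainty principle:
ΔxΔp ≥ ℏ/2

The minimum momentum spread is:
Δp_min = ℏ/(2Δx)
Δp_min = (1.055e-34 J·s) / (2 × 4.810e-08 m)
Δp_min = 1.096e-27 kg·m/s

A wave packet cannot have both a well-defined position and well-defined momentum.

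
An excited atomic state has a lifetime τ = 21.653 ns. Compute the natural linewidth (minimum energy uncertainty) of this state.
15.199 neV

Using the energy-time uncertainty principle:
ΔEΔt ≥ ℏ/2

The lifetime τ represents the time uncertainty Δt.
The natural linewidth (minimum energy uncertainty) is:

ΔE = ℏ/(2τ)
ΔE = (1.055e-34 J·s) / (2 × 2.165e-08 s)
ΔE = 2.435e-27 J = 15.199 neV

This natural linewidth limits the precision of spectroscopic measurements.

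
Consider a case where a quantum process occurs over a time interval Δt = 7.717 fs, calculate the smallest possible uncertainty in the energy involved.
42.647 meV

Using the energy-time uncertainty principle:
ΔEΔt ≥ ℏ/2

The minimum uncertainty in energy is:
ΔE_min = ℏ/(2Δt)
ΔE_min = (1.055e-34 J·s) / (2 × 7.717e-15 s)
ΔE_min = 6.833e-21 J = 42.647 meV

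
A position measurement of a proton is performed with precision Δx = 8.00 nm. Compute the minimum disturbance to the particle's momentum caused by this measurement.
6.591 × 10^-27 kg·m/s

The uncertainty principle implies that measuring position disturbs momentum:
ΔxΔp ≥ ℏ/2

When we measure position with precision Δx, we necessarily introduce a momentum uncertainty:
Δp ≥ ℏ/(2Δx)
Δp_min = (1.055e-34 J·s) / (2 × 8.000e-09 m)
Δp_min = 6.591e-27 kg·m/s

The more precisely we measure position, the greater the momentum disturbance.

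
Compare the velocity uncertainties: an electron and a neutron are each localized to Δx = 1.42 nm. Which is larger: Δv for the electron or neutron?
The electron has the larger minimum velocity uncertainty, by a ratio of 1838.7.

For both particles, Δp_min = ℏ/(2Δx) = 3.713e-26 kg·m/s (same for both).

The velocity uncertainty is Δv = Δp/m:
- electron: Δv = 3.713e-26 / 9.109e-31 = 4.076e+04 m/s = 40.763 km/s
- neutron: Δv = 3.713e-26 / 1.675e-27 = 2.217e+01 m/s = 22.170 m/s

Ratio: 4.076e+04 / 2.217e+01 = 1838.7

The lighter particle has larger velocity uncertainty because Δv ∝ 1/m.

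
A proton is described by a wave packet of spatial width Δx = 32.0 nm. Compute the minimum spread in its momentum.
1.648 × 10^-27 kg·m/s

For a wave packet, the spatial width Δx and momentum spread Δp are related by the uncertainty principle:
ΔxΔp ≥ ℏ/2

The minimum momentum spread is:
Δp_min = ℏ/(2Δx)
Δp_min = (1.055e-34 J·s) / (2 × 3.200e-08 m)
Δp_min = 1.648e-27 kg·m/s

A wave packet cannot have both a well-defined position and well-defined momentum.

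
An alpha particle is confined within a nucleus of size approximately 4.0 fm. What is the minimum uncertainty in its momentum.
1.318 × 10^-20 kg·m/s

Using the Heisenberg uncertainty principle:
ΔxΔp ≥ ℏ/2

With Δx ≈ L = 4.000e-15 m (the confinement size):
Δp_min = ℏ/(2Δx)
Δp_min = (1.055e-34 J·s) / (2 × 4.000e-15 m)
Δp_min = 1.318e-20 kg·m/s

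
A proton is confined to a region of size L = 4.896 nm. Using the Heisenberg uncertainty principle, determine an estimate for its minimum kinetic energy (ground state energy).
216.407 neV

Using the uncertainty principle to estimate ground state energy:

1. The position uncertainty is approximately the confinement size:
   Δx ≈ L = 4.896e-09 m

2. From ΔxΔp ≥ ℏ/2, the minimum momentum uncertainty is:
   Δp ≈ ℏ/(2L) = 1.077e-26 kg·m/s

3. The kinetic energy is approximately:
   KE ≈ (Δp)²/(2m) = (1.077e-26)²/(2 × 1.673e-27 kg)
   KE ≈ 3.467e-26 J = 216.407 neV

This is an order-of-magnitude estimate of the ground state energy.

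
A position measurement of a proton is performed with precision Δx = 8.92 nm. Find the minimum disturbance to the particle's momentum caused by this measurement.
5.911 × 10^-27 kg·m/s

The uncertainty principle implies that measuring position disturbs momentum:
ΔxΔp ≥ ℏ/2

When we measure position with precision Δx, we necessarily introduce a momentum uncertainty:
Δp ≥ ℏ/(2Δx)
Δp_min = (1.055e-34 J·s) / (2 × 8.920e-09 m)
Δp_min = 5.911e-27 kg·m/s

The more precisely we measure position, the greater the momentum disturbance.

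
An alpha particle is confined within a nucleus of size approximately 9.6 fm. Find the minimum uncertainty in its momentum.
5.493 × 10^-21 kg·m/s

Using the Heisenberg uncertainty principle:
ΔxΔp ≥ ℏ/2

With Δx ≈ L = 9.600e-15 m (the confinement size):
Δp_min = ℏ/(2Δx)
Δp_min = (1.055e-34 J·s) / (2 × 9.600e-15 m)
Δp_min = 5.493e-21 kg·m/s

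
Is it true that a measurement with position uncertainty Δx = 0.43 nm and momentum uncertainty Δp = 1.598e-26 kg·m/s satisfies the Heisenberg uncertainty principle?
No, it violates the uncertainty principle (impossible measurement).

Calculate the product ΔxΔp:
ΔxΔp = (4.300e-10 m) × (1.598e-26 kg·m/s)
ΔxΔp = 6.871e-36 J·s

Compare to the minimum allowed value ℏ/2:
ℏ/2 = 5.273e-35 J·s

Since ΔxΔp = 6.871e-36 J·s < 5.273e-35 J·s = ℏ/2,
the measurement violates the uncertainty principle.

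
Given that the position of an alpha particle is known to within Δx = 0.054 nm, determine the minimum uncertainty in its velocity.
146.953 m/s

Using the Heisenberg uncertainty principle and Δp = mΔv:
ΔxΔp ≥ ℏ/2
Δx(mΔv) ≥ ℏ/2

The minimum uncertainty in velocity is:
Δv_min = ℏ/(2mΔx)
Δv_min = (1.055e-34 J·s) / (2 × 6.645e-27 kg × 5.400e-11 m)
Δv_min = 1.470e+02 m/s = 146.953 m/s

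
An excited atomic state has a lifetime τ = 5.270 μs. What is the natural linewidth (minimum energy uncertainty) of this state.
62.449 peV

Using the energy-time uncertainty principle:
ΔEΔt ≥ ℏ/2

The lifetime τ represents the time uncertainty Δt.
The natural linewidth (minimum energy uncertainty) is:

ΔE = ℏ/(2τ)
ΔE = (1.055e-34 J·s) / (2 × 5.270e-06 s)
ΔE = 1.001e-29 J = 62.449 peV

This natural linewidth limits the precision of spectroscopic measurements.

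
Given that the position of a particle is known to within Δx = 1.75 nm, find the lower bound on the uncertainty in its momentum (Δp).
3.013 × 10^-26 kg·m/s

Using the Heisenberg uncertainty principle:
ΔxΔp ≥ ℏ/2

The minimum uncertainty in momentum is:
Δp_min = ℏ/(2Δx)
Δp_min = (1.055e-34 J·s) / (2 × 1.750e-09 m)
Δp_min = 3.013e-26 kg·m/s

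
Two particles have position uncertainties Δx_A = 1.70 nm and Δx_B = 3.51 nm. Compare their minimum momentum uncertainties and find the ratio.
Particle A has the larger minimum momentum uncertainty, by a factor of 2.06.

For each particle, the minimum momentum uncertainty is Δp_min = ℏ/(2Δx):

Particle A: Δp_A = ℏ/(2×1.700e-09 m) = 3.102e-26 kg·m/s
Particle B: Δp_B = ℏ/(2×3.510e-09 m) = 1.502e-26 kg·m/s

Ratio: Δp_A/Δp_B = 2.06

Since Δp_min ∝ 1/Δx, the particle with smaller position uncertainty (A) has larger momentum uncertainty.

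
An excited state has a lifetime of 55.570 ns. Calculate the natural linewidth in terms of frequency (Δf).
1.432 MHz

Using the energy-time uncertainty principle and E = hf:
ΔEΔt ≥ ℏ/2
hΔf·Δt ≥ ℏ/2

The minimum frequency uncertainty is:
Δf = ℏ/(2hτ) = 1/(4πτ)
Δf = 1/(4π × 5.557e-08 s)
Δf = 1.432e+06 Hz = 1.432 MHz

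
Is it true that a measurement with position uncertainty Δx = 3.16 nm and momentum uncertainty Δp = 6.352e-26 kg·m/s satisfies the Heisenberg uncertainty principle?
Yes, it satisfies the uncertainty principle.

Calculate the product ΔxΔp:
ΔxΔp = (3.160e-09 m) × (6.352e-26 kg·m/s)
ΔxΔp = 2.007e-34 J·s

Compare to the minimum allowed value ℏ/2:
ℏ/2 = 5.273e-35 J·s

Since ΔxΔp = 2.007e-34 J·s ≥ 5.273e-35 J·s = ℏ/2,
the measurement satisfies the uncertainty principle.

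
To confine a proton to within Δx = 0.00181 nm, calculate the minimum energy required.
1.583 eV

Localizing a particle requires giving it sufficient momentum uncertainty:

1. From uncertainty principle: Δp ≥ ℏ/(2Δx)
   Δp_min = (1.055e-34 J·s) / (2 × 1.810e-12 m)
   Δp_min = 2.913e-23 kg·m/s

2. This momentum uncertainty corresponds to kinetic energy:
   KE ≈ (Δp)²/(2m) = (2.913e-23)²/(2 × 1.673e-27 kg)
   KE = 2.537e-19 J = 1.583 eV

Tighter localization requires more energy.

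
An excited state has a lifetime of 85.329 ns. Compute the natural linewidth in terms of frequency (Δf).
932.596 kHz

Using the energy-time uncertainty principle and E = hf:
ΔEΔt ≥ ℏ/2
hΔf·Δt ≥ ℏ/2

The minimum frequency uncertainty is:
Δf = ℏ/(2hτ) = 1/(4πτ)
Δf = 1/(4π × 8.533e-08 s)
Δf = 9.326e+05 Hz = 932.596 kHz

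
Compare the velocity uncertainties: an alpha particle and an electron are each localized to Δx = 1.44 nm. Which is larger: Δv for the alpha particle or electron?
The electron has the larger minimum velocity uncertainty, by a ratio of 7294.3.

For both particles, Δp_min = ℏ/(2Δx) = 3.662e-26 kg·m/s (same for both).

The velocity uncertainty is Δv = Δp/m:
- alpha particle: Δv = 3.662e-26 / 6.645e-27 = 5.511e+00 m/s = 5.511 m/s
- electron: Δv = 3.662e-26 / 9.109e-31 = 4.020e+04 m/s = 40.197 km/s

Ratio: 4.020e+04 / 5.511e+00 = 7294.3

The lighter particle has larger velocity uncertainty because Δv ∝ 1/m.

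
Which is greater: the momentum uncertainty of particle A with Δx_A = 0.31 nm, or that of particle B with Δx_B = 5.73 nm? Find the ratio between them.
Particle A has the larger minimum momentum uncertainty, by a factor of 18.48.

For each particle, the minimum momentum uncertainty is Δp_min = ℏ/(2Δx):

Particle A: Δp_A = ℏ/(2×3.100e-10 m) = 1.701e-25 kg·m/s
Particle B: Δp_B = ℏ/(2×5.730e-09 m) = 9.202e-27 kg·m/s

Ratio: Δp_A/Δp_B = 18.48

Since Δp_min ∝ 1/Δx, the particle with smaller position uncertainty (A) has larger momentum uncertainty.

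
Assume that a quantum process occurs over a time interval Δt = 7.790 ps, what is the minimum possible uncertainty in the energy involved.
42.247 μeV

Using the energy-time uncertainty principle:
ΔEΔt ≥ ℏ/2

The minimum uncertainty in energy is:
ΔE_min = ℏ/(2Δt)
ΔE_min = (1.055e-34 J·s) / (2 × 7.790e-12 s)
ΔE_min = 6.769e-24 J = 42.247 μeV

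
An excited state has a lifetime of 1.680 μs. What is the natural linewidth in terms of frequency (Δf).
47.368 kHz

Using the energy-time uncertainty principle and E = hf:
ΔEΔt ≥ ℏ/2
hΔf·Δt ≥ ℏ/2

The minimum frequency uncertainty is:
Δf = ℏ/(2hτ) = 1/(4πτ)
Δf = 1/(4π × 1.680e-06 s)
Δf = 4.737e+04 Hz = 47.368 kHz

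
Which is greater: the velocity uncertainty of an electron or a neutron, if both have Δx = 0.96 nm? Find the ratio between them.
The electron has the larger minimum velocity uncertainty, by a ratio of 1838.7.

For both particles, Δp_min = ℏ/(2Δx) = 5.493e-26 kg·m/s (same for both).

The velocity uncertainty is Δv = Δp/m:
- electron: Δv = 5.493e-26 / 9.109e-31 = 6.030e+04 m/s = 60.296 km/s
- neutron: Δv = 5.493e-26 / 1.675e-27 = 3.279e+01 m/s = 32.793 m/s

Ratio: 6.030e+04 / 3.279e+01 = 1838.7

The lighter particle has larger velocity uncertainty because Δv ∝ 1/m.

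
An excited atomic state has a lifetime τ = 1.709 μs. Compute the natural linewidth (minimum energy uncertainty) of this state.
192.572 peV

Using the energy-time uncertainty principle:
ΔEΔt ≥ ℏ/2

The lifetime τ represents the time uncertainty Δt.
The natural linewidth (minimum energy uncertainty) is:

ΔE = ℏ/(2τ)
ΔE = (1.055e-34 J·s) / (2 × 1.709e-06 s)
ΔE = 3.085e-29 J = 192.572 peV

This natural linewidth limits the precision of spectroscopic measurements.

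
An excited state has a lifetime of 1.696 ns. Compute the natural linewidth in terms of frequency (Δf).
46.921 MHz

Using the energy-time uncertainty principle and E = hf:
ΔEΔt ≥ ℏ/2
hΔf·Δt ≥ ℏ/2

The minimum frequency uncertainty is:
Δf = ℏ/(2hτ) = 1/(4πτ)
Δf = 1/(4π × 1.696e-09 s)
Δf = 4.692e+07 Hz = 46.921 MHz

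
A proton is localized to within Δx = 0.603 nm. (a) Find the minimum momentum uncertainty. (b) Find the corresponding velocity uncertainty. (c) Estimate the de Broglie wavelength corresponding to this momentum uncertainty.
(a) Δp_min = 8.744 × 10^-26 kg·m/s
(b) Δv_min = 52.279 m/s
(c) λ_dB = 7.578 nm

Step-by-step:

(a) From the uncertainty principle:
Δp_min = ℏ/(2Δx) = (1.055e-34 J·s)/(2 × 6.030e-10 m) = 8.744e-26 kg·m/s

(b) The velocity uncertainty:
Δv = Δp/m = (8.744e-26 kg·m/s)/(1.673e-27 kg) = 5.228e+01 m/s = 52.279 m/s

(c) The de Broglie wavelength for this momentum:
λ = h/p = (6.626e-34 J·s)/(8.744e-26 kg·m/s) = 7.578e-09 m = 7.578 nm

Note: The de Broglie wavelength is comparable to the localization size, as expected from wave-particle duality.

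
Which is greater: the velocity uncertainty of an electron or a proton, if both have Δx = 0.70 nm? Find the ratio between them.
The electron has the larger minimum velocity uncertainty, by a ratio of 1836.2.

For both particles, Δp_min = ℏ/(2Δx) = 7.533e-26 kg·m/s (same for both).

The velocity uncertainty is Δv = Δp/m:
- electron: Δv = 7.533e-26 / 9.109e-31 = 8.269e+04 m/s = 82.691 km/s
- proton: Δv = 7.533e-26 / 1.673e-27 = 4.504e+01 m/s = 45.035 m/s

Ratio: 8.269e+04 / 4.504e+01 = 1836.2

The lighter particle has larger velocity uncertainty because Δv ∝ 1/m.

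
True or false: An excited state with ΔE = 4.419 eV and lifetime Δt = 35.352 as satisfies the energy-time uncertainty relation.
No, it violates the uncertainty relation.

Calculate the product ΔEΔt:
ΔE = 4.419 eV = 7.080e-19 J
ΔEΔt = (7.080e-19 J) × (3.535e-17 s)
ΔEΔt = 2.503e-35 J·s

Compare to the minimum allowed value ℏ/2:
ℏ/2 = 5.273e-35 J·s

Since ΔEΔt = 2.503e-35 J·s < 5.273e-35 J·s = ℏ/2,
this violates the uncertainty relation.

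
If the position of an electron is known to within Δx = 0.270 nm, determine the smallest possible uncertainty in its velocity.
214.385 km/s

Using the Heisenberg uncertainty principle and Δp = mΔv:
ΔxΔp ≥ ℏ/2
Δx(mΔv) ≥ ℏ/2

The minimum uncertainty in velocity is:
Δv_min = ℏ/(2mΔx)
Δv_min = (1.055e-34 J·s) / (2 × 9.109e-31 kg × 2.700e-10 m)
Δv_min = 2.144e+05 m/s = 214.385 km/s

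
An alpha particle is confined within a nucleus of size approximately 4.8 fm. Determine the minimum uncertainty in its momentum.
1.099 × 10^-20 kg·m/s

Using the Heisenberg uncertainty principle:
ΔxΔp ≥ ℏ/2

With Δx ≈ L = 4.800e-15 m (the confinement size):
Δp_min = ℏ/(2Δx)
Δp_min = (1.055e-34 J·s) / (2 × 4.800e-15 m)
Δp_min = 1.099e-20 kg·m/s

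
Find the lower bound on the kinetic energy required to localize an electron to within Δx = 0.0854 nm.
1.306 eV

Localizing a particle requires giving it sufficient momentum uncertainty:

1. From uncertainty principle: Δp ≥ ℏ/(2Δx)
   Δp_min = (1.055e-34 J·s) / (2 × 8.540e-11 m)
   Δp_min = 6.174e-25 kg·m/s

2. This momentum uncertainty corresponds to kinetic energy:
   KE ≈ (Δp)²/(2m) = (6.174e-25)²/(2 × 9.109e-31 kg)
   KE = 2.092e-19 J = 1.306 eV

Tighter localization requires more energy.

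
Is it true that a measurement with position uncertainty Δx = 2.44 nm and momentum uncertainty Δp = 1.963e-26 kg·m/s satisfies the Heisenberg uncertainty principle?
No, it violates the uncertainty principle (impossible measurement).

Calculate the product ΔxΔp:
ΔxΔp = (2.440e-09 m) × (1.963e-26 kg·m/s)
ΔxΔp = 4.790e-35 J·s

Compare to the minimum allowed value ℏ/2:
ℏ/2 = 5.273e-35 J·s

Since ΔxΔp = 4.790e-35 J·s < 5.273e-35 J·s = ℏ/2,
the measurement violates the uncertainty principle.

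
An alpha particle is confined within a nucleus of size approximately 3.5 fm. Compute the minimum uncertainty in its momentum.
1.507 × 10^-20 kg·m/s

Using the Heisenberg uncertainty principle:
ΔxΔp ≥ ℏ/2

With Δx ≈ L = 3.500e-15 m (the confinement size):
Δp_min = ℏ/(2Δx)
Δp_min = (1.055e-34 J·s) / (2 × 3.500e-15 m)
Δp_min = 1.507e-20 kg·m/s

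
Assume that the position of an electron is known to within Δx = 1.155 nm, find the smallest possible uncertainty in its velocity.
50.116 km/s

Using the Heisenberg uncertainty principle and Δp = mΔv:
ΔxΔp ≥ ℏ/2
Δx(mΔv) ≥ ℏ/2

The minimum uncertainty in velocity is:
Δv_min = ℏ/(2mΔx)
Δv_min = (1.055e-34 J·s) / (2 × 9.109e-31 kg × 1.155e-09 m)
Δv_min = 5.012e+04 m/s = 50.116 km/s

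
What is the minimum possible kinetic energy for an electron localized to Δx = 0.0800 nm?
1.488 eV

Localizing a particle requires giving it sufficient momentum uncertainty:

1. From uncertainty principle: Δp ≥ ℏ/(2Δx)
   Δp_min = (1.055e-34 J·s) / (2 × 8.000e-11 m)
   Δp_min = 6.591e-25 kg·m/s

2. This momentum uncertainty corresponds to kinetic energy:
   KE ≈ (Δp)²/(2m) = (6.591e-25)²/(2 × 9.109e-31 kg)
   KE = 2.384e-19 J = 1.488 eV

Tighter localization requires more energy.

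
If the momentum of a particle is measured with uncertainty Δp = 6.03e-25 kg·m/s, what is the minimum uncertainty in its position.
87.444 pm

Using the Heisenberg uncertainty principle:
ΔxΔp ≥ ℏ/2

The minimum uncertainty in position is:
Δx_min = ℏ/(2Δp)
Δx_min = (1.055e-34 J·s) / (2 × 6.030e-25 kg·m/s)
Δx_min = 8.744e-11 m = 87.444 pm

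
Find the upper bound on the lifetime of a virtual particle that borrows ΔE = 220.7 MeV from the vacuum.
1.491 ys

Using the energy-time uncertainty principle:
ΔEΔt ≥ ℏ/2

For a virtual particle borrowing energy ΔE, the maximum lifetime is:
Δt_max = ℏ/(2ΔE)

Converting energy:
ΔE = 220.7 MeV = 3.536e-11 J

Δt_max = (1.055e-34 J·s) / (2 × 3.536e-11 J)
Δt_max = 1.491e-24 s = 1.491 ys

Virtual particles with higher borrowed energy exist for shorter times.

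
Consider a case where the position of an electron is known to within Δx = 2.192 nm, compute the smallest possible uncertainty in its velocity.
26.407 km/s

Using the Heisenberg uncertainty principle and Δp = mΔv:
ΔxΔp ≥ ℏ/2
Δx(mΔv) ≥ ℏ/2

The minimum uncertainty in velocity is:
Δv_min = ℏ/(2mΔx)
Δv_min = (1.055e-34 J·s) / (2 × 9.109e-31 kg × 2.192e-09 m)
Δv_min = 2.641e+04 m/s = 26.407 km/s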